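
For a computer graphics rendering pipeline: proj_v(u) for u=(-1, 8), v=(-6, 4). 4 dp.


u.v = 38, |v| = sqrt(52) = 7.2111
Scalar projection = u.v / |v| = 38 / sqrt(52) = 5.2697

5.2697


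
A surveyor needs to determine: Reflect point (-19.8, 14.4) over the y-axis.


Reflection over y-axis: (x,y) -> (-x,y)
(-19.8, 14.4) -> (19.8, 14.4)

(19.8, 14.4)


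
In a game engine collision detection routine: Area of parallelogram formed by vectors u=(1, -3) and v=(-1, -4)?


|u x v| = |1*(-4) - (-3)*(-1)|
= |(-4) - 3| = 7

7


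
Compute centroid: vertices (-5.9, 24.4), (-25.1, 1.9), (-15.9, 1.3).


Centroid = ((x_A+x_B+x_C)/3, (y_A+y_B+y_C)/3)
= (((-5.9)+(-25.1)+(-15.9))/3, (24.4+1.9+1.3)/3)
= (-15.6333, 9.2)

(-15.6333, 9.2)


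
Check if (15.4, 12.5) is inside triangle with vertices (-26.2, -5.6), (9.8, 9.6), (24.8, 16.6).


Cross products: AB x AP = 19.28, BC x BP = 4.3, CA x CP = 0.42
All same sign? yes

Yes, inside


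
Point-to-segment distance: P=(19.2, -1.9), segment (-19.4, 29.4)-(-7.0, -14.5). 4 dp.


Project P onto AB: t = 0.8903 (clamped to [0,1])
Closest point on segment: (-8.3601, -9.6846)
Distance: 28.6385

28.6385


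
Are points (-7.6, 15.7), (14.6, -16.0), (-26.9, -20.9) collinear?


Cross product: (14.6-(-7.6))*((-20.9)-15.7) - ((-16)-15.7)*((-26.9)-(-7.6))
= -1424.33

No, not collinear


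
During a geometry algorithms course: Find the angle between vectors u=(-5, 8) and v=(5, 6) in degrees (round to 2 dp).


u.v = 23, |u| = sqrt(89) = 9.434, |v| = sqrt(61) = 7.8102
cos(theta) = u.v/(|u||v|) = 23/sqrt(5429) = 0.312153
theta = acos(0.312153) = 71.81 degrees

71.81 degrees


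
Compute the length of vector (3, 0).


|u| = sqrt(3^2 + 0^2) = sqrt(9) = 3

3


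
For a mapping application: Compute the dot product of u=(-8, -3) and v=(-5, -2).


u . v = u_x*v_x + u_y*v_y = (-8)*(-5) + (-3)*(-2)
= 40 + 6 = 46

46


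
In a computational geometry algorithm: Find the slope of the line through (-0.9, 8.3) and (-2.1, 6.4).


slope = (y2-y1)/(x2-x1) = (6.4-8.3)/((-2.1)-(-0.9)) = (-1.9)/(-1.2) = 1.5833

1.5833


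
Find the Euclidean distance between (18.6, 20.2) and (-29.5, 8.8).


dx=-48.1, dy=-11.4
d^2 = (-48.1)^2 + (-11.4)^2 = 2443.57
d = sqrt(2443.57) = 49.4325

49.4325


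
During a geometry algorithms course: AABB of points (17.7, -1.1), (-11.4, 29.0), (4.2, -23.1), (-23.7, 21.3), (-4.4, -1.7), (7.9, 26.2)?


x range: [-23.7, 17.7]
y range: [-23.1, 29]
Bounding box: (-23.7,-23.1) to (17.7,29)

(-23.7,-23.1) to (17.7,29)


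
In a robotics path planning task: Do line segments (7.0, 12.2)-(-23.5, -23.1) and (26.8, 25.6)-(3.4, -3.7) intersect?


Cross products: d1=-266.58, d2=-334.21, d3=290.24, d4=357.87
d1*d2 < 0 and d3*d4 < 0? no

No, they don't intersect


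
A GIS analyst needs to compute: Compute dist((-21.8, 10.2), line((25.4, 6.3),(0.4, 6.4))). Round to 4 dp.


|cross product| = 92.78
|line direction| = sqrt(625.01) = 25.0002
Distance = 92.78/sqrt(625.01) = 3.7112

3.7112


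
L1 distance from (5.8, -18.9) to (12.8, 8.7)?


|5.8-12.8| + |(-18.9)-8.7| = 7 + 27.6 = 34.6

34.6


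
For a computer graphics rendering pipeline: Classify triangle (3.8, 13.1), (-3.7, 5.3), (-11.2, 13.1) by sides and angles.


Side lengths squared: AB^2=117.09, BC^2=117.09, CA^2=225
Sorted: [117.09, 117.09, 225]
By sides: Isosceles, By angles: Acute

Isosceles, Acute


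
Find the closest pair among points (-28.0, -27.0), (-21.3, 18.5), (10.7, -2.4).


d(P0,P1) = 45.9907, d(P0,P2) = 45.8568, d(P1,P2) = 38.2205
Closest: P1 and P2

Closest pair: (-21.3, 18.5) and (10.7, -2.4), distance = 38.2205


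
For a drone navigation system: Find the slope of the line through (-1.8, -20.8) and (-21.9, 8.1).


slope = (y2-y1)/(x2-x1) = (8.1-(-20.8))/((-21.9)-(-1.8)) = 28.9/(-20.1) = -1.4378

-1.4378


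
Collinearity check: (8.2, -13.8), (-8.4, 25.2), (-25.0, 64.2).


Cross product: ((-8.4)-8.2)*(64.2-(-13.8)) - (25.2-(-13.8))*((-25)-8.2)
= 0

Yes, collinear


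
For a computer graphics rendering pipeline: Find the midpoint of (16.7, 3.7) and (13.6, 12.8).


M = ((16.7+13.6)/2, (3.7+12.8)/2)
= (15.15, 8.25)

(15.15, 8.25)


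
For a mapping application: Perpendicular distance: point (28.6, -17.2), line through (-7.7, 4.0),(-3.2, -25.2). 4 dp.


|cross product| = 964.56
|line direction| = sqrt(872.89) = 29.5447
Distance = 964.56/sqrt(872.89) = 32.6475

32.6475


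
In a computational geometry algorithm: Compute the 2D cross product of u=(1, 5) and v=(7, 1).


u x v = u_x*v_y - u_y*v_x = 1*1 - 5*7
= 1 - 35 = -34

-34


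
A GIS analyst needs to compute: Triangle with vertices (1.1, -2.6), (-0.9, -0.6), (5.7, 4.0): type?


Side lengths squared: AB^2=8, BC^2=64.72, CA^2=64.72
Sorted: [8, 64.72, 64.72]
By sides: Isosceles, By angles: Acute

Isosceles, Acute


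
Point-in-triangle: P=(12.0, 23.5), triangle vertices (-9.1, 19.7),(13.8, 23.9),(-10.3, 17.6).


Cross products: AB x AP = -1.6, BC x BP = -1.7, CA x CP = -39.75
All same sign? yes

Yes, inside


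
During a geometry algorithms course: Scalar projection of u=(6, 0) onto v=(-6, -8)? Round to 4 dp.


u.v = -36, |v| = sqrt(100) = 10
Scalar projection = u.v / |v| = -36 / sqrt(100) = -3.6

-3.6


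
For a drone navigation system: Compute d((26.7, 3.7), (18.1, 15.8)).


dx=-8.6, dy=12.1
d^2 = (-8.6)^2 + 12.1^2 = 220.37
d = sqrt(220.37) = 14.8449

14.8449


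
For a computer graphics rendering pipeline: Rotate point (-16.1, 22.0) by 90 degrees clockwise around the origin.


90° CW: (x,y) -> (y, -x)
(-16.1,22) -> (22, 16.1)

(22, 16.1)


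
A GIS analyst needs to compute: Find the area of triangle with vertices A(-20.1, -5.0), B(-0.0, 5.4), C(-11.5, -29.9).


Area = |x_A(y_B-y_C) + x_B(y_C-y_A) + x_C(y_A-y_B)|/2
= |(-709.53) + 0 + 119.6|/2
= 589.93/2 = 294.965

294.965


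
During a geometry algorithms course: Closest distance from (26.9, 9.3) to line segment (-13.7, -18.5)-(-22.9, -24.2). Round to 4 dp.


Project P onto AB: t = 0 (clamped to [0,1])
Closest point on segment: (-13.7, -18.5)
Distance: 49.2057

49.2057


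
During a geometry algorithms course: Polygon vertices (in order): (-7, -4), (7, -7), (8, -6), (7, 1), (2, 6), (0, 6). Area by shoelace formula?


Shoelace sum: ((-7)*(-7) - 7*(-4)) + (7*(-6) - 8*(-7)) + (8*1 - 7*(-6)) + (7*6 - 2*1) + (2*6 - 0*6) + (0*(-4) - (-7)*6)
= 235
Area = |235|/2 = 117.5

117.5


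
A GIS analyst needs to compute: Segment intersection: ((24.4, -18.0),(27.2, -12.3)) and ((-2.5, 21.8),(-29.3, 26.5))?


Cross products: d1=940.21, d2=774.29, d3=264.77, d4=430.69
d1*d2 < 0 and d3*d4 < 0? no

No, they don't intersect


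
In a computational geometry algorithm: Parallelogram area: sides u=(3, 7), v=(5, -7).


|u x v| = |3*(-7) - 7*5|
= |(-21) - 35| = 56

56


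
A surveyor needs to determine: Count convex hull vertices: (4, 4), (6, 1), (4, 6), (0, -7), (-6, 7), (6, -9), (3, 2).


Convex hull vertices (CCW): (-6, 7), (0, -7), (6, -9), (6, 1), (4, 6)
Count = 5

5


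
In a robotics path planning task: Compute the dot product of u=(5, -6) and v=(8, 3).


u . v = u_x*v_x + u_y*v_y = 5*8 + (-6)*3
= 40 + (-18) = 22

22


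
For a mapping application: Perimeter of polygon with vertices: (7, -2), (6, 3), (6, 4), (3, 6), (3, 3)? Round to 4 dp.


Sides: (7, -2)->(6, 3): sqrt(26) = 5.09902, (6, 3)->(6, 4): sqrt(1) = 1, (6, 4)->(3, 6): sqrt(13) = 3.605551, (3, 6)->(3, 3): sqrt(9) = 3, (3, 3)->(7, -2): sqrt(41) = 6.403124
Sum = 19.107695
Perimeter = 19.1077

19.1077


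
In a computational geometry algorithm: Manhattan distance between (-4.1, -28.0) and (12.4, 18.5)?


|(-4.1)-12.4| + |(-28)-18.5| = 16.5 + 46.5 = 63

63


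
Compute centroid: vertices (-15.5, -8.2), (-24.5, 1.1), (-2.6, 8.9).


Centroid = ((x_A+x_B+x_C)/3, (y_A+y_B+y_C)/3)
= (((-15.5)+(-24.5)+(-2.6))/3, ((-8.2)+1.1+8.9)/3)
= (-14.2, 0.6)

(-14.2, 0.6)


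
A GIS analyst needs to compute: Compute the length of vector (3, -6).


|u| = sqrt(3^2 + (-6)^2) = sqrt(45) = 6.7082

6.7082


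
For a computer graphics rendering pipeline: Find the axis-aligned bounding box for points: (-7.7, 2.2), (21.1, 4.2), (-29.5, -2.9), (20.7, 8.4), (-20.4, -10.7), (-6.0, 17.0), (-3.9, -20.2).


x range: [-29.5, 21.1]
y range: [-20.2, 17]
Bounding box: (-29.5,-20.2) to (21.1,17)

(-29.5,-20.2) to (21.1,17)


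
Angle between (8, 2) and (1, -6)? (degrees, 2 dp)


u.v = -4, |u| = sqrt(68) = 8.2462, |v| = sqrt(37) = 6.0828
cos(theta) = u.v/(|u||v|) = -4/sqrt(2516) = -0.079745
theta = acos(-0.079745) = 94.57 degrees

94.57 degrees


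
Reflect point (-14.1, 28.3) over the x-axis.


Reflection over x-axis: (x,y) -> (x,-y)
(-14.1, 28.3) -> (-14.1, -28.3)

(-14.1, -28.3)


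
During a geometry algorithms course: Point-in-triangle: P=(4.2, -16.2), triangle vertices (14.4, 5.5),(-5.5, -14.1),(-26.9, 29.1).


Cross products: AB x AP = 231.91, BC x BP = -374.1, CA x CP = -1136.93
All same sign? no

No, outside


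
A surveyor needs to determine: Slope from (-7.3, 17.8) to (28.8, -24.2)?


slope = (y2-y1)/(x2-x1) = ((-24.2)-17.8)/(28.8-(-7.3)) = (-42)/36.1 = -1.1634

-1.1634


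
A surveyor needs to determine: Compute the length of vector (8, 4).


|u| = sqrt(8^2 + 4^2) = sqrt(80) = 8.9443

8.9443


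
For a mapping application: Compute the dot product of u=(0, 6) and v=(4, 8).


u . v = u_x*v_x + u_y*v_y = 0*4 + 6*8
= 0 + 48 = 48

48


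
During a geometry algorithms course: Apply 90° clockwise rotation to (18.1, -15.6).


90° CW: (x,y) -> (y, -x)
(18.1,-15.6) -> (-15.6, -18.1)

(-15.6, -18.1)


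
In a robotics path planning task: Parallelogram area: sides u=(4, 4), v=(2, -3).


|u x v| = |4*(-3) - 4*2|
= |(-12) - 8| = 20

20


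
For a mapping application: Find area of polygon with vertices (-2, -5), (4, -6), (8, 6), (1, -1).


Shoelace sum: ((-2)*(-6) - 4*(-5)) + (4*6 - 8*(-6)) + (8*(-1) - 1*6) + (1*(-5) - (-2)*(-1))
= 83
Area = |83|/2 = 41.5

41.5


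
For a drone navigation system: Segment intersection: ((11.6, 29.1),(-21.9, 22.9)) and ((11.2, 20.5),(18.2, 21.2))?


Cross products: d1=59.92, d2=39.97, d3=285.62, d4=305.57
d1*d2 < 0 and d3*d4 < 0? no

No, they don't intersect


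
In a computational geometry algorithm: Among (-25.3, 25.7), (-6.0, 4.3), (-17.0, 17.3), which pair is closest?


d(P0,P1) = 28.8175, d(P0,P2) = 11.8089, d(P1,P2) = 17.0294
Closest: P0 and P2

Closest pair: (-25.3, 25.7) and (-17.0, 17.3), distance = 11.8089


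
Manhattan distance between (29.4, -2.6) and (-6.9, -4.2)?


|29.4-(-6.9)| + |(-2.6)-(-4.2)| = 36.3 + 1.6 = 37.9

37.9


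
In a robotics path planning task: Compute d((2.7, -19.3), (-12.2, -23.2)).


dx=-14.9, dy=-3.9
d^2 = (-14.9)^2 + (-3.9)^2 = 237.22
d = sqrt(237.22) = 15.4019

15.4019


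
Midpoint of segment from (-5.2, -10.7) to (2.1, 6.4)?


M = (((-5.2)+2.1)/2, ((-10.7)+6.4)/2)
= (-1.55, -2.15)

(-1.55, -2.15)


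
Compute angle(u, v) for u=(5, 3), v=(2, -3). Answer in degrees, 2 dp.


u.v = 1, |u| = sqrt(34) = 5.831, |v| = sqrt(13) = 3.6056
cos(theta) = u.v/(|u||v|) = 1/sqrt(442) = 0.047565
theta = acos(0.047565) = 87.27 degrees

87.27 degrees


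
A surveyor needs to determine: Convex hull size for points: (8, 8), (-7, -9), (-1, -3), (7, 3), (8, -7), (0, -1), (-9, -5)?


Convex hull vertices (CCW): (-9, -5), (-7, -9), (8, -7), (8, 8)
Count = 4

4


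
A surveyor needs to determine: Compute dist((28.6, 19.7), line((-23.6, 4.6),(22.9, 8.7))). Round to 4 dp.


|cross product| = 488.13
|line direction| = sqrt(2179.06) = 46.6804
Distance = 488.13/sqrt(2179.06) = 10.4569

10.4569


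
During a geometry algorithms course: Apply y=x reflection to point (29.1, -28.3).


Reflection over y=x: (x,y) -> (y,x)
(29.1, -28.3) -> (-28.3, 29.1)

(-28.3, 29.1)


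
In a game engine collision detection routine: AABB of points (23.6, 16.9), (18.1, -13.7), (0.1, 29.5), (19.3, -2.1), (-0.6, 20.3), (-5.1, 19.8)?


x range: [-5.1, 23.6]
y range: [-13.7, 29.5]
Bounding box: (-5.1,-13.7) to (23.6,29.5)

(-5.1,-13.7) to (23.6,29.5)


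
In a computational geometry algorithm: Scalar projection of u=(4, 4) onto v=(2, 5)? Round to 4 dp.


u.v = 28, |v| = sqrt(29) = 5.3852
Scalar projection = u.v / |v| = 28 / sqrt(29) = 5.1995

5.1995


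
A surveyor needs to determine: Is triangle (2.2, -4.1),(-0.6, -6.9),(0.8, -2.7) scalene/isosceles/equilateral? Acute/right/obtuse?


Side lengths squared: AB^2=15.68, BC^2=19.6, CA^2=3.92
Sorted: [3.92, 15.68, 19.6]
By sides: Scalene, By angles: Right

Scalene, Right


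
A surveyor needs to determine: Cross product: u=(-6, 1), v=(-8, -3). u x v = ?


u x v = u_x*v_y - u_y*v_x = (-6)*(-3) - 1*(-8)
= 18 - (-8) = 26

26


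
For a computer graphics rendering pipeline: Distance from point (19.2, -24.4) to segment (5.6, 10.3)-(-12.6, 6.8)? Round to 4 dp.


Project P onto AB: t = 0 (clamped to [0,1])
Closest point on segment: (5.6, 10.3)
Distance: 37.27

37.27


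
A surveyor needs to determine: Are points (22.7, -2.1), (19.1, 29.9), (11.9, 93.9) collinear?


Cross product: (19.1-22.7)*(93.9-(-2.1)) - (29.9-(-2.1))*(11.9-22.7)
= 0

Yes, collinear


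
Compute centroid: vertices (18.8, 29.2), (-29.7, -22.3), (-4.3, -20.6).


Centroid = ((x_A+x_B+x_C)/3, (y_A+y_B+y_C)/3)
= ((18.8+(-29.7)+(-4.3))/3, (29.2+(-22.3)+(-20.6))/3)
= (-5.0667, -4.5667)

(-5.0667, -4.5667)


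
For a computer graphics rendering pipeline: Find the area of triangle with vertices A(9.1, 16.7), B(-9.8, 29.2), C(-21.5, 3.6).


Area = |x_A(y_B-y_C) + x_B(y_C-y_A) + x_C(y_A-y_B)|/2
= |232.96 + 128.38 + 268.75|/2
= 630.09/2 = 315.045

315.045


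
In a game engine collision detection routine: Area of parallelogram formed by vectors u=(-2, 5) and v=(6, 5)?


|u x v| = |(-2)*5 - 5*6|
= |(-10) - 30| = 40

40


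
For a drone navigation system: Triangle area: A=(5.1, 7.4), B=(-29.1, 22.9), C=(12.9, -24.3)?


Area = |x_A(y_B-y_C) + x_B(y_C-y_A) + x_C(y_A-y_B)|/2
= |240.72 + 922.47 + (-199.95)|/2
= 963.24/2 = 481.62

481.62


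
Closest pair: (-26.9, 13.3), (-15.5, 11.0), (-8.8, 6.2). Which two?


d(P0,P1) = 11.6297, d(P0,P2) = 19.4427, d(P1,P2) = 8.242
Closest: P1 and P2

Closest pair: (-15.5, 11.0) and (-8.8, 6.2), distance = 8.242


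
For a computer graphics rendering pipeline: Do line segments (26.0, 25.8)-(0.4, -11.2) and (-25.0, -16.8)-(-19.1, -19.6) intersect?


Cross products: d1=394.14, d2=104.16, d3=-796.44, d4=-506.46
d1*d2 < 0 and d3*d4 < 0? no

No, they don't intersect


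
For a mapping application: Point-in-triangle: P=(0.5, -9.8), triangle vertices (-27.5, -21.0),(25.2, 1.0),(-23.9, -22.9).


Cross products: AB x AP = -25.76, BC x BP = -60.05, CA x CP = -93.52
All same sign? yes

Yes, inside


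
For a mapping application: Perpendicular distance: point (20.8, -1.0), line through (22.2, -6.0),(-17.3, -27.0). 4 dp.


|cross product| = 226.9
|line direction| = sqrt(2001.25) = 44.7353
Distance = 226.9/sqrt(2001.25) = 5.0721

5.0721


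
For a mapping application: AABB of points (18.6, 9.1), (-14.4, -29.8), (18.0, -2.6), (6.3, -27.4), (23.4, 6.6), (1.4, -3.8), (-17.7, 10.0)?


x range: [-17.7, 23.4]
y range: [-29.8, 10]
Bounding box: (-17.7,-29.8) to (23.4,10)

(-17.7,-29.8) to (23.4,10)


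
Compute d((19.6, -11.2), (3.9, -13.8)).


dx=-15.7, dy=-2.6
d^2 = (-15.7)^2 + (-2.6)^2 = 253.25
d = sqrt(253.25) = 15.9138

15.9138


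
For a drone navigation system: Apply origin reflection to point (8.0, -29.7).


Reflection over origin: (x,y) -> (-x,-y)
(8, -29.7) -> (-8, 29.7)

(-8, 29.7)


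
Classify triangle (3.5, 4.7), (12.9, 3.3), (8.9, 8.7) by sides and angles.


Side lengths squared: AB^2=90.32, BC^2=45.16, CA^2=45.16
Sorted: [45.16, 45.16, 90.32]
By sides: Isosceles, By angles: Right

Isosceles, Right


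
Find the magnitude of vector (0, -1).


|u| = sqrt(0^2 + (-1)^2) = sqrt(1) = 1

1


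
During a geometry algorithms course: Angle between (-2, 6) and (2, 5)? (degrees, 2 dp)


u.v = 26, |u| = sqrt(40) = 6.3246, |v| = sqrt(29) = 5.3852
cos(theta) = u.v/(|u||v|) = 26/sqrt(1160) = 0.763386
theta = acos(0.763386) = 40.24 degrees

40.24 degrees


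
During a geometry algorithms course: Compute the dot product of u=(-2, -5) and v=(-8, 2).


u . v = u_x*v_x + u_y*v_y = (-2)*(-8) + (-5)*2
= 16 + (-10) = 6

6


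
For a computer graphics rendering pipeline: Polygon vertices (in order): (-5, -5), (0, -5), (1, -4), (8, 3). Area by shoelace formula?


Shoelace sum: ((-5)*(-5) - 0*(-5)) + (0*(-4) - 1*(-5)) + (1*3 - 8*(-4)) + (8*(-5) - (-5)*3)
= 40
Area = |40|/2 = 20

20


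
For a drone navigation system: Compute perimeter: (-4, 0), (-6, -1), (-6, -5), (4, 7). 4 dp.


Sides: (-4, 0)->(-6, -1): sqrt(5) = 2.236068, (-6, -1)->(-6, -5): sqrt(16) = 4, (-6, -5)->(4, 7): sqrt(244) = 15.620499, (4, 7)->(-4, 0): sqrt(113) = 10.630146
Sum = 32.486713
Perimeter = 32.4867

32.4867


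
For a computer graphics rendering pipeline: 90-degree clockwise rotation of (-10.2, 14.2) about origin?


90° CW: (x,y) -> (y, -x)
(-10.2,14.2) -> (14.2, 10.2)

(14.2, 10.2)


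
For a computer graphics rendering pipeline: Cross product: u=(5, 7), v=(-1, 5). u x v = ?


u x v = u_x*v_y - u_y*v_x = 5*5 - 7*(-1)
= 25 - (-7) = 32

32


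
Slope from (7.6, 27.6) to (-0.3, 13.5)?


slope = (y2-y1)/(x2-x1) = (13.5-27.6)/((-0.3)-7.6) = (-14.1)/(-7.9) = 1.7848

1.7848


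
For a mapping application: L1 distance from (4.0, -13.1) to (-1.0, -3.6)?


|4-(-1)| + |(-13.1)-(-3.6)| = 5 + 9.5 = 14.5

14.5


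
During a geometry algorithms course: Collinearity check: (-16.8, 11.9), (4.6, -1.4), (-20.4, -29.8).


Cross product: (4.6-(-16.8))*((-29.8)-11.9) - ((-1.4)-11.9)*((-20.4)-(-16.8))
= -940.26

No, not collinear


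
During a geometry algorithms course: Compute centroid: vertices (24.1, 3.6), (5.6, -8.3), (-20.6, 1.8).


Centroid = ((x_A+x_B+x_C)/3, (y_A+y_B+y_C)/3)
= ((24.1+5.6+(-20.6))/3, (3.6+(-8.3)+1.8)/3)
= (3.0333, -0.9667)

(3.0333, -0.9667)


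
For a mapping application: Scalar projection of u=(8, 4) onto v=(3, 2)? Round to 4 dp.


u.v = 32, |v| = sqrt(13) = 3.6056
Scalar projection = u.v / |v| = 32 / sqrt(13) = 8.8752

8.8752


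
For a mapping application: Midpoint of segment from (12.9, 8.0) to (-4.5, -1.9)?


M = ((12.9+(-4.5))/2, (8+(-1.9))/2)
= (4.2, 3.05)

(4.2, 3.05)


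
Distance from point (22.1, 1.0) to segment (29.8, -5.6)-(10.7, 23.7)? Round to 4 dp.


Project P onto AB: t = 0.2783 (clamped to [0,1])
Closest point on segment: (24.4844, 2.5543)
Distance: 2.8463

2.8463


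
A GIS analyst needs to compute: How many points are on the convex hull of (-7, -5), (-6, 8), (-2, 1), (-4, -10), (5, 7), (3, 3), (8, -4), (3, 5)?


Convex hull vertices (CCW): (-7, -5), (-4, -10), (8, -4), (5, 7), (-6, 8)
Count = 5

5


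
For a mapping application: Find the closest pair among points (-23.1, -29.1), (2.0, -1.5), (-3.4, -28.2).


d(P0,P1) = 37.3064, d(P0,P2) = 19.7205, d(P1,P2) = 27.2406
Closest: P0 and P2

Closest pair: (-23.1, -29.1) and (-3.4, -28.2), distance = 19.7205


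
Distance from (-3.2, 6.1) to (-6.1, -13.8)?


dx=-2.9, dy=-19.9
d^2 = (-2.9)^2 + (-19.9)^2 = 404.42
d = sqrt(404.42) = 20.1102

20.1102


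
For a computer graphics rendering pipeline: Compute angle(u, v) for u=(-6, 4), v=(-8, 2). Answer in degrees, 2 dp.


u.v = 56, |u| = sqrt(52) = 7.2111, |v| = sqrt(68) = 8.2462
cos(theta) = u.v/(|u||v|) = 56/sqrt(3536) = 0.941742
theta = acos(0.941742) = 19.65 degrees

19.65 degrees


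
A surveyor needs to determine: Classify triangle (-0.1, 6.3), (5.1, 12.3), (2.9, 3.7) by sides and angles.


Side lengths squared: AB^2=63.04, BC^2=78.8, CA^2=15.76
Sorted: [15.76, 63.04, 78.8]
By sides: Scalene, By angles: Right

Scalene, Right


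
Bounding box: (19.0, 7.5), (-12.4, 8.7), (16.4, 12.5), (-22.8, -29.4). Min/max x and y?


x range: [-22.8, 19]
y range: [-29.4, 12.5]
Bounding box: (-22.8,-29.4) to (19,12.5)

(-22.8,-29.4) to (19,12.5)


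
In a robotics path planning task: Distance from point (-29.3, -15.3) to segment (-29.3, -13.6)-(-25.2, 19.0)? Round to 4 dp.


Project P onto AB: t = 0 (clamped to [0,1])
Closest point on segment: (-29.3, -13.6)
Distance: 1.7

1.7


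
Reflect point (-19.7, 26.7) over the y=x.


Reflection over y=x: (x,y) -> (y,x)
(-19.7, 26.7) -> (26.7, -19.7)

(26.7, -19.7)


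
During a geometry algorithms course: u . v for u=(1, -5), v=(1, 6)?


u . v = u_x*v_x + u_y*v_y = 1*1 + (-5)*6
= 1 + (-30) = -29

-29


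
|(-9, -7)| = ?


|u| = sqrt((-9)^2 + (-7)^2) = sqrt(130) = 11.4018

11.4018


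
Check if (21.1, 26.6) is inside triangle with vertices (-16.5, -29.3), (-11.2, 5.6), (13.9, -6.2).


Cross products: AB x AP = -1015.97, BC x BP = 908.24, CA x CP = -830.8
All same sign? no

No, outside


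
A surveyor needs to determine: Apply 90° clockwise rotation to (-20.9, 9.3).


90° CW: (x,y) -> (y, -x)
(-20.9,9.3) -> (9.3, 20.9)

(9.3, 20.9)


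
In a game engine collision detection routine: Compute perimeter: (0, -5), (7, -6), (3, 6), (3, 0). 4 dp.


Sides: (0, -5)->(7, -6): sqrt(50) = 7.071068, (7, -6)->(3, 6): sqrt(160) = 12.649111, (3, 6)->(3, 0): sqrt(36) = 6, (3, 0)->(0, -5): sqrt(34) = 5.830952
Sum = 31.551131
Perimeter = 31.5511

31.5511


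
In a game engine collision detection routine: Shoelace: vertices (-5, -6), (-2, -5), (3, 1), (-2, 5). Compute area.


Shoelace sum: ((-5)*(-5) - (-2)*(-6)) + ((-2)*1 - 3*(-5)) + (3*5 - (-2)*1) + ((-2)*(-6) - (-5)*5)
= 80
Area = |80|/2 = 40

40


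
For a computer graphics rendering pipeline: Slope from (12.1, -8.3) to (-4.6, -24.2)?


slope = (y2-y1)/(x2-x1) = ((-24.2)-(-8.3))/((-4.6)-12.1) = (-15.9)/(-16.7) = 0.9521

0.9521


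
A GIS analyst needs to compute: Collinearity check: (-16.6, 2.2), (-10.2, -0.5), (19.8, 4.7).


Cross product: ((-10.2)-(-16.6))*(4.7-2.2) - ((-0.5)-2.2)*(19.8-(-16.6))
= 114.28

No, not collinear


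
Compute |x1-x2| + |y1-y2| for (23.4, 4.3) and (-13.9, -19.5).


|23.4-(-13.9)| + |4.3-(-19.5)| = 37.3 + 23.8 = 61.1

61.1


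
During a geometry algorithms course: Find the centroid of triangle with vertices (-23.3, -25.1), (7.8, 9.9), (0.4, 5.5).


Centroid = ((x_A+x_B+x_C)/3, (y_A+y_B+y_C)/3)
= (((-23.3)+7.8+0.4)/3, ((-25.1)+9.9+5.5)/3)
= (-5.0333, -3.2333)

(-5.0333, -3.2333)


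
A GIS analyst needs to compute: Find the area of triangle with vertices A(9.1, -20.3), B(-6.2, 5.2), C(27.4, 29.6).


Area = |x_A(y_B-y_C) + x_B(y_C-y_A) + x_C(y_A-y_B)|/2
= |(-222.04) + (-309.38) + (-698.7)|/2
= 1230.12/2 = 615.06

615.06


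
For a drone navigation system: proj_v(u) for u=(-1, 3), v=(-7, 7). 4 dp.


u.v = 28, |v| = sqrt(98) = 9.8995
Scalar projection = u.v / |v| = 28 / sqrt(98) = 2.8284

2.8284


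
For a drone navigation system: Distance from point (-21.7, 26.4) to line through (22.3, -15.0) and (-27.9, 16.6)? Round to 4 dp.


|cross product| = 687.88
|line direction| = sqrt(3518.6) = 59.3178
Distance = 687.88/sqrt(3518.6) = 11.5965

11.5965


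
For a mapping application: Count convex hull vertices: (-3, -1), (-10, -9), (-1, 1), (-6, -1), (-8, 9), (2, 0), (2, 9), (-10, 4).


Convex hull vertices (CCW): (-10, -9), (2, 0), (2, 9), (-8, 9), (-10, 4)
Count = 5

5


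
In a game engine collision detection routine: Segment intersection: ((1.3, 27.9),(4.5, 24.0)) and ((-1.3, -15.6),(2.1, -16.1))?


Cross products: d1=149.2, d2=137.54, d3=-149.34, d4=-137.68
d1*d2 < 0 and d3*d4 < 0? no

No, they don't intersect


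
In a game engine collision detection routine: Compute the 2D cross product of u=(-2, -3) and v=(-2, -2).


u x v = u_x*v_y - u_y*v_x = (-2)*(-2) - (-3)*(-2)
= 4 - 6 = -2

-2


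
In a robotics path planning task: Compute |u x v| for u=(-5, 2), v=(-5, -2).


|u x v| = |(-5)*(-2) - 2*(-5)|
= |10 - (-10)| = 20

20


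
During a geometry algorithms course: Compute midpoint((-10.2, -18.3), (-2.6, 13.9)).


M = (((-10.2)+(-2.6))/2, ((-18.3)+13.9)/2)
= (-6.4, -2.2)

(-6.4, -2.2)


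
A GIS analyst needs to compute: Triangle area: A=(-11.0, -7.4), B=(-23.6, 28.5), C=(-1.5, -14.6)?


Area = |x_A(y_B-y_C) + x_B(y_C-y_A) + x_C(y_A-y_B)|/2
= |(-474.1) + 169.92 + 53.85|/2
= 250.33/2 = 125.165

125.165


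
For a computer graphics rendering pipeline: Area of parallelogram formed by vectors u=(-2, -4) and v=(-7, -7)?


|u x v| = |(-2)*(-7) - (-4)*(-7)|
= |14 - 28| = 14

14


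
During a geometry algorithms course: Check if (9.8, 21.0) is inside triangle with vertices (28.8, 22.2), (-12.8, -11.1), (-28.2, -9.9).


Cross products: AB x AP = -582.78, BC x BP = -521.46, CA x CP = 541.5
All same sign? no

No, outside


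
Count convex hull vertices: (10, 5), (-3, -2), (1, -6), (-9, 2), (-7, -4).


Convex hull vertices (CCW): (-9, 2), (-7, -4), (1, -6), (10, 5)
Count = 4

4


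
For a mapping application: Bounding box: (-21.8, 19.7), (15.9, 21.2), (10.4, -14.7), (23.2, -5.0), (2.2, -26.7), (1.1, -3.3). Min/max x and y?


x range: [-21.8, 23.2]
y range: [-26.7, 21.2]
Bounding box: (-21.8,-26.7) to (23.2,21.2)

(-21.8,-26.7) to (23.2,21.2)


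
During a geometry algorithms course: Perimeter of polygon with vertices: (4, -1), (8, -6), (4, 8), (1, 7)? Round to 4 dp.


Sides: (4, -1)->(8, -6): sqrt(41) = 6.403124, (8, -6)->(4, 8): sqrt(212) = 14.56022, (4, 8)->(1, 7): sqrt(10) = 3.162278, (1, 7)->(4, -1): sqrt(73) = 8.544004
Sum = 32.669626
Perimeter = 32.6696

32.6696


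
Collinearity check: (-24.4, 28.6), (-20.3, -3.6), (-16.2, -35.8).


Cross product: ((-20.3)-(-24.4))*((-35.8)-28.6) - ((-3.6)-28.6)*((-16.2)-(-24.4))
= 0

Yes, collinear


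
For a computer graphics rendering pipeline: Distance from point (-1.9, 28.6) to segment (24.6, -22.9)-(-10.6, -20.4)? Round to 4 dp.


Project P onto AB: t = 0.8525 (clamped to [0,1])
Closest point on segment: (-5.4063, -20.7689)
Distance: 49.4932

49.4932


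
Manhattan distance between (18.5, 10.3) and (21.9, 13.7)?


|18.5-21.9| + |10.3-13.7| = 3.4 + 3.4 = 6.8

6.8


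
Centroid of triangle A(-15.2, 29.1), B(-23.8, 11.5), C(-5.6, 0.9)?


Centroid = ((x_A+x_B+x_C)/3, (y_A+y_B+y_C)/3)
= (((-15.2)+(-23.8)+(-5.6))/3, (29.1+11.5+0.9)/3)
= (-14.8667, 13.8333)

(-14.8667, 13.8333)


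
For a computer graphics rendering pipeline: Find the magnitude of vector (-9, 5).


|u| = sqrt((-9)^2 + 5^2) = sqrt(106) = 10.2956

10.2956


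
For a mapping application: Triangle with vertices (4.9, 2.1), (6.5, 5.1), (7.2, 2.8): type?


Side lengths squared: AB^2=11.56, BC^2=5.78, CA^2=5.78
Sorted: [5.78, 5.78, 11.56]
By sides: Isosceles, By angles: Right

Isosceles, Right


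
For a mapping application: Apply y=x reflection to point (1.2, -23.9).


Reflection over y=x: (x,y) -> (y,x)
(1.2, -23.9) -> (-23.9, 1.2)

(-23.9, 1.2)


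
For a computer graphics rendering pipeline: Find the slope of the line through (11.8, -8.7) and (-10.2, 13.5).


slope = (y2-y1)/(x2-x1) = (13.5-(-8.7))/((-10.2)-11.8) = 22.2/(-22) = -1.0091

-1.0091


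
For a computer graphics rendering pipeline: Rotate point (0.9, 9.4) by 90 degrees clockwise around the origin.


90° CW: (x,y) -> (y, -x)
(0.9,9.4) -> (9.4, -0.9)

(9.4, -0.9)


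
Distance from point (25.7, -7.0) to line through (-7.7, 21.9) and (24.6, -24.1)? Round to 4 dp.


|cross product| = 602.93
|line direction| = sqrt(3159.29) = 56.2076
Distance = 602.93/sqrt(3159.29) = 10.7268

10.7268


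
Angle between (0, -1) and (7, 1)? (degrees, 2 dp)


u.v = -1, |u| = sqrt(1) = 1, |v| = sqrt(50) = 7.0711
cos(theta) = u.v/(|u||v|) = -1/sqrt(50) = -0.141421
theta = acos(-0.141421) = 98.13 degrees

98.13 degrees


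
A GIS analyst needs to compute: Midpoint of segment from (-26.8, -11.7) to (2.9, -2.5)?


M = (((-26.8)+2.9)/2, ((-11.7)+(-2.5))/2)
= (-11.95, -7.1)

(-11.95, -7.1)


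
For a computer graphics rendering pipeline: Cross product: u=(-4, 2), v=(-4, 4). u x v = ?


u x v = u_x*v_y - u_y*v_x = (-4)*4 - 2*(-4)
= (-16) - (-8) = -8

-8


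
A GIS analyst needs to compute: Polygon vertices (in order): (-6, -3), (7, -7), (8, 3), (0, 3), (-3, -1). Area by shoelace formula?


Shoelace sum: ((-6)*(-7) - 7*(-3)) + (7*3 - 8*(-7)) + (8*3 - 0*3) + (0*(-1) - (-3)*3) + ((-3)*(-3) - (-6)*(-1))
= 176
Area = |176|/2 = 88

88


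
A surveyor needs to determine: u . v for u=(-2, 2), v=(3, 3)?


u . v = u_x*v_x + u_y*v_y = (-2)*3 + 2*3
= (-6) + 6 = 0

0


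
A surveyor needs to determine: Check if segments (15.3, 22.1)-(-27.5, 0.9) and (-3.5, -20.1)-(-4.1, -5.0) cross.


Cross products: d1=-309.2, d2=349.8, d3=1407.6, d4=748.6
d1*d2 < 0 and d3*d4 < 0? no

No, they don't intersect


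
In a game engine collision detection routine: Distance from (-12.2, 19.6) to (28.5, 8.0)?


dx=40.7, dy=-11.6
d^2 = 40.7^2 + (-11.6)^2 = 1791.05
d = sqrt(1791.05) = 42.3208

42.3208


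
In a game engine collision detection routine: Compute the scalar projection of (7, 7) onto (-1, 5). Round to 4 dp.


u.v = 28, |v| = sqrt(26) = 5.099
Scalar projection = u.v / |v| = 28 / sqrt(26) = 5.4913

5.4913


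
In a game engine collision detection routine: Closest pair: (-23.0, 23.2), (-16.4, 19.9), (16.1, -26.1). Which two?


d(P0,P1) = 7.379, d(P0,P2) = 62.923, d(P1,P2) = 56.3227
Closest: P0 and P1

Closest pair: (-23.0, 23.2) and (-16.4, 19.9), distance = 7.379


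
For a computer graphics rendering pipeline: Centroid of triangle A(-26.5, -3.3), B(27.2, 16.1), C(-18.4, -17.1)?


Centroid = ((x_A+x_B+x_C)/3, (y_A+y_B+y_C)/3)
= (((-26.5)+27.2+(-18.4))/3, ((-3.3)+16.1+(-17.1))/3)
= (-5.9, -1.4333)

(-5.9, -1.4333)


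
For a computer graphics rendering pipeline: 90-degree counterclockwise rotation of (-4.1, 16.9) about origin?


90° CCW: (x,y) -> (-y, x)
(-4.1,16.9) -> (-16.9, -4.1)

(-16.9, -4.1)


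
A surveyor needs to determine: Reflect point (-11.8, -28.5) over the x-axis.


Reflection over x-axis: (x,y) -> (x,-y)
(-11.8, -28.5) -> (-11.8, 28.5)

(-11.8, 28.5)


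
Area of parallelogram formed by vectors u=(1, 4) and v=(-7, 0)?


|u x v| = |1*0 - 4*(-7)|
= |0 - (-28)| = 28

28


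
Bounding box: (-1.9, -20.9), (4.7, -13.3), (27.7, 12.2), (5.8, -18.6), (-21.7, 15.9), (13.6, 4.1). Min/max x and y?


x range: [-21.7, 27.7]
y range: [-20.9, 15.9]
Bounding box: (-21.7,-20.9) to (27.7,15.9)

(-21.7,-20.9) to (27.7,15.9)


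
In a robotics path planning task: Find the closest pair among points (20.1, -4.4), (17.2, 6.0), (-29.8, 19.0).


d(P0,P1) = 10.7968, d(P0,P2) = 55.1142, d(P1,P2) = 48.7647
Closest: P0 and P1

Closest pair: (20.1, -4.4) and (17.2, 6.0), distance = 10.7968


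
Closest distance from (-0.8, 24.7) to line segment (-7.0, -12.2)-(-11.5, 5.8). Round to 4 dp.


Project P onto AB: t = 1 (clamped to [0,1])
Closest point on segment: (-11.5, 5.8)
Distance: 21.7187

21.7187


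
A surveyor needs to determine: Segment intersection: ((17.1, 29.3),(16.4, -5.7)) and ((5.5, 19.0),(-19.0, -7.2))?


Cross products: d1=51.57, d2=890.73, d3=-398.79, d4=-1237.95
d1*d2 < 0 and d3*d4 < 0? no

No, they don't intersect


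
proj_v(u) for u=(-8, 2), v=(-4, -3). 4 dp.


u.v = 26, |v| = sqrt(25) = 5
Scalar projection = u.v / |v| = 26 / sqrt(25) = 5.2

5.2


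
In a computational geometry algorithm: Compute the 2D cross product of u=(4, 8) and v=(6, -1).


u x v = u_x*v_y - u_y*v_x = 4*(-1) - 8*6
= (-4) - 48 = -52

-52


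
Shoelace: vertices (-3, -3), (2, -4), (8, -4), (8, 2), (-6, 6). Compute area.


Shoelace sum: ((-3)*(-4) - 2*(-3)) + (2*(-4) - 8*(-4)) + (8*2 - 8*(-4)) + (8*6 - (-6)*2) + ((-6)*(-3) - (-3)*6)
= 186
Area = |186|/2 = 93

93


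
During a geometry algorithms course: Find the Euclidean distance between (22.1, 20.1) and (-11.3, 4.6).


dx=-33.4, dy=-15.5
d^2 = (-33.4)^2 + (-15.5)^2 = 1355.81
d = sqrt(1355.81) = 36.8213

36.8213


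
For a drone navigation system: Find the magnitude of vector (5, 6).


|u| = sqrt(5^2 + 6^2) = sqrt(61) = 7.8102

7.8102


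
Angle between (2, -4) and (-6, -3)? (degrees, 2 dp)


u.v = 0, |u| = sqrt(20) = 4.4721, |v| = sqrt(45) = 6.7082
cos(theta) = u.v/(|u||v|) = 0/sqrt(900) = 0
theta = acos(0) = 90 degrees

90 degrees


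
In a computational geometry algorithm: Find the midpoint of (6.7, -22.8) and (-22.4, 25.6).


M = ((6.7+(-22.4))/2, ((-22.8)+25.6)/2)
= (-7.85, 1.4)

(-7.85, 1.4)


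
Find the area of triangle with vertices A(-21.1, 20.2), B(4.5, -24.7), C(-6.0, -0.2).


Area = |x_A(y_B-y_C) + x_B(y_C-y_A) + x_C(y_A-y_B)|/2
= |516.95 + (-91.8) + (-269.4)|/2
= 155.75/2 = 77.875

77.875


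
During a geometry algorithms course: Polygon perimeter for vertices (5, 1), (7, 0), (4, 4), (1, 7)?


Sides: (5, 1)->(7, 0): sqrt(5) = 2.236068, (7, 0)->(4, 4): sqrt(25) = 5, (4, 4)->(1, 7): sqrt(18) = 4.242641, (1, 7)->(5, 1): sqrt(52) = 7.211103
Sum = 18.689812
Perimeter = 18.6898

18.6898


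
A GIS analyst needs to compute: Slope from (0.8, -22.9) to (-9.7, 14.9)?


slope = (y2-y1)/(x2-x1) = (14.9-(-22.9))/((-9.7)-0.8) = 37.8/(-10.5) = -3.6

-3.6


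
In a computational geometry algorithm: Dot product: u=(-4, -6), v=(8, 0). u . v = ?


u . v = u_x*v_x + u_y*v_y = (-4)*8 + (-6)*0
= (-32) + 0 = -32

-32


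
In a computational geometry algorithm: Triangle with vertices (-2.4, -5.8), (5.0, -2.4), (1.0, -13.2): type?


Side lengths squared: AB^2=66.32, BC^2=132.64, CA^2=66.32
Sorted: [66.32, 66.32, 132.64]
By sides: Isosceles, By angles: Right

Isosceles, Right


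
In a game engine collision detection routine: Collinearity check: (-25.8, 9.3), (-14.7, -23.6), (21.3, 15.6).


Cross product: ((-14.7)-(-25.8))*(15.6-9.3) - ((-23.6)-9.3)*(21.3-(-25.8))
= 1619.52

No, not collinear


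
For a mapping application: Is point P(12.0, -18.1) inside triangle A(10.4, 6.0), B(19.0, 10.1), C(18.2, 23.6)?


Cross products: AB x AP = -213.82, BC x BP = 117.06, CA x CP = 216.14
All same sign? no

No, outside


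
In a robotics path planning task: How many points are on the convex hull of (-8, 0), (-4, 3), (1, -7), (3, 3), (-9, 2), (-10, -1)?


Convex hull vertices (CCW): (-10, -1), (1, -7), (3, 3), (-4, 3), (-9, 2)
Count = 5

5


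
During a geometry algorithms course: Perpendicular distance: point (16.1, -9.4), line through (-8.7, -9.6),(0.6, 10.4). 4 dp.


|cross product| = 494.14
|line direction| = sqrt(486.49) = 22.0565
Distance = 494.14/sqrt(486.49) = 22.4034

22.4034


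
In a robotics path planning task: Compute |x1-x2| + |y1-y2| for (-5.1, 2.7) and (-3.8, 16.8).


|(-5.1)-(-3.8)| + |2.7-16.8| = 1.3 + 14.1 = 15.4

15.4


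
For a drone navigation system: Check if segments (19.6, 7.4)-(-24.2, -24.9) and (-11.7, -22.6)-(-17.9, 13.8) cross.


Cross products: d1=-1325.32, d2=469.26, d3=303.01, d4=-1491.57
d1*d2 < 0 and d3*d4 < 0? yes

Yes, they intersect


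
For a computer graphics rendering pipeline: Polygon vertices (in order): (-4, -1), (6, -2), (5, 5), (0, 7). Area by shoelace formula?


Shoelace sum: ((-4)*(-2) - 6*(-1)) + (6*5 - 5*(-2)) + (5*7 - 0*5) + (0*(-1) - (-4)*7)
= 117
Area = |117|/2 = 58.5

58.5


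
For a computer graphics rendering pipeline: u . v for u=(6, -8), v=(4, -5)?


u . v = u_x*v_x + u_y*v_y = 6*4 + (-8)*(-5)
= 24 + 40 = 64

64


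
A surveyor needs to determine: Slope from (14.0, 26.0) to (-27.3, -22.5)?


slope = (y2-y1)/(x2-x1) = ((-22.5)-26)/((-27.3)-14) = (-48.5)/(-41.3) = 1.1743

1.1743


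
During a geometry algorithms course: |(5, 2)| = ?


|u| = sqrt(5^2 + 2^2) = sqrt(29) = 5.3852

5.3852


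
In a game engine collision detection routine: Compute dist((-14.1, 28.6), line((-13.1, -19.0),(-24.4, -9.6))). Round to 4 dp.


|cross product| = 528.48
|line direction| = sqrt(216.05) = 14.6986
Distance = 528.48/sqrt(216.05) = 35.9543

35.9543


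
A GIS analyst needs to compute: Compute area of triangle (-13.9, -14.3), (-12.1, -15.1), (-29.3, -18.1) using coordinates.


Area = |x_A(y_B-y_C) + x_B(y_C-y_A) + x_C(y_A-y_B)|/2
= |(-41.7) + 45.98 + (-23.44)|/2
= 19.16/2 = 9.58

9.58


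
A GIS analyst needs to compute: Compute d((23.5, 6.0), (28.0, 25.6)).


dx=4.5, dy=19.6
d^2 = 4.5^2 + 19.6^2 = 404.41
d = sqrt(404.41) = 20.1099

20.1099


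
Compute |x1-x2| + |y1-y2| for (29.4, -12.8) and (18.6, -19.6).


|29.4-18.6| + |(-12.8)-(-19.6)| = 10.8 + 6.8 = 17.6

17.6


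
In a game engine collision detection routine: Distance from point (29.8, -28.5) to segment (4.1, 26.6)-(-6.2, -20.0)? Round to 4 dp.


Project P onto AB: t = 1 (clamped to [0,1])
Closest point on segment: (-6.2, -20)
Distance: 36.9899

36.9899


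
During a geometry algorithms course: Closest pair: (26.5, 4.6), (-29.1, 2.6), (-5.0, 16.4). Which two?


d(P0,P1) = 55.636, d(P0,P2) = 33.6376, d(P1,P2) = 27.7714
Closest: P1 and P2

Closest pair: (-29.1, 2.6) and (-5.0, 16.4), distance = 27.7714


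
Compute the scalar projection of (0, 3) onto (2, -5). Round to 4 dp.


u.v = -15, |v| = sqrt(29) = 5.3852
Scalar projection = u.v / |v| = -15 / sqrt(29) = -2.7854

-2.7854


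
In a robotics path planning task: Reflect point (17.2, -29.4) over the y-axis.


Reflection over y-axis: (x,y) -> (-x,y)
(17.2, -29.4) -> (-17.2, -29.4)

(-17.2, -29.4)


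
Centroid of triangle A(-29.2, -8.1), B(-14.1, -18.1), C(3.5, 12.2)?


Centroid = ((x_A+x_B+x_C)/3, (y_A+y_B+y_C)/3)
= (((-29.2)+(-14.1)+3.5)/3, ((-8.1)+(-18.1)+12.2)/3)
= (-13.2667, -4.6667)

(-13.2667, -4.6667)


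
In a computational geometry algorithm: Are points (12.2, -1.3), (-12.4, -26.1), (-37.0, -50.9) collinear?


Cross product: ((-12.4)-12.2)*((-50.9)-(-1.3)) - ((-26.1)-(-1.3))*((-37)-12.2)
= 0

Yes, collinear


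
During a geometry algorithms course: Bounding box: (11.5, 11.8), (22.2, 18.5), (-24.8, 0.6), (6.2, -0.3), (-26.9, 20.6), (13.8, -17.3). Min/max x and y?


x range: [-26.9, 22.2]
y range: [-17.3, 20.6]
Bounding box: (-26.9,-17.3) to (22.2,20.6)

(-26.9,-17.3) to (22.2,20.6)


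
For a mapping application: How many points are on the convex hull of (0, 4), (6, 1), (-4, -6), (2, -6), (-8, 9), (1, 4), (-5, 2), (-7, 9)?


Convex hull vertices (CCW): (-8, 9), (-4, -6), (2, -6), (6, 1), (-7, 9)
Count = 5

5


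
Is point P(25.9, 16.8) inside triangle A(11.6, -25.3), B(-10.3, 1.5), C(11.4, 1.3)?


Cross products: AB x AP = -1305.23, BC x BP = 339.25, CA x CP = 388.8
All same sign? no

No, outside


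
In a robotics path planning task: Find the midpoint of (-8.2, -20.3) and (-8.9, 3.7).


M = (((-8.2)+(-8.9))/2, ((-20.3)+3.7)/2)
= (-8.55, -8.3)

(-8.55, -8.3)


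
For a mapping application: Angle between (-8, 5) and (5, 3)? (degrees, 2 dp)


u.v = -25, |u| = sqrt(89) = 9.434, |v| = sqrt(34) = 5.831
cos(theta) = u.v/(|u||v|) = -25/sqrt(3026) = -0.45447
theta = acos(-0.45447) = 117.03 degrees

117.03 degrees


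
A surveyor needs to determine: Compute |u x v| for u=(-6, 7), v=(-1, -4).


|u x v| = |(-6)*(-4) - 7*(-1)|
= |24 - (-7)| = 31

31


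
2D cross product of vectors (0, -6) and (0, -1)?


u x v = u_x*v_y - u_y*v_x = 0*(-1) - (-6)*0
= 0 - 0 = 0

0


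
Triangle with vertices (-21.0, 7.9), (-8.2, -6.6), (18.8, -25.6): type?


Side lengths squared: AB^2=374.09, BC^2=1090, CA^2=2706.29
Sorted: [374.09, 1090, 2706.29]
By sides: Scalene, By angles: Obtuse

Scalene, Obtuse


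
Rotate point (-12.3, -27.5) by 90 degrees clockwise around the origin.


90° CW: (x,y) -> (y, -x)
(-12.3,-27.5) -> (-27.5, 12.3)

(-27.5, 12.3)


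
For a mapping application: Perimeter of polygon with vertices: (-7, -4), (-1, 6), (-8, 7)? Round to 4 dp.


Sides: (-7, -4)->(-1, 6): sqrt(136) = 11.661904, (-1, 6)->(-8, 7): sqrt(50) = 7.071068, (-8, 7)->(-7, -4): sqrt(122) = 11.045361
Sum = 29.778333
Perimeter = 29.7783

29.7783
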